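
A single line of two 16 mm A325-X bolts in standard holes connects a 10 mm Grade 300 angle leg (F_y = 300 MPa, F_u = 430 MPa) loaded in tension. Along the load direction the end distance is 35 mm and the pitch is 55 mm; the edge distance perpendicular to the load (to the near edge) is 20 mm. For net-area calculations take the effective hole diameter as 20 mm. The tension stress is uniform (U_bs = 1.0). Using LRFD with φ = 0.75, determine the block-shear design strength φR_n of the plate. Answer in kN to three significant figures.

148 kN

Shear plane L_v = 35 + 1·55 = 90 mm; A_gv = 90 × 10 = 900 mm².
A_nv = (90 − 1.5·20) × 10 = 600 mm².
A_nt = (20 − 0.5·20) × 10 = 100 mm².
0.6 F_u A_nv = 154.8 kN; 0.6 F_y A_gv = 162 kN → shear rupture governs the shear term.
R_n = 154.8 + 1.0 × 430 × 100 / 1000 = 197.8 kN.
Design strength φR_n = 0.75 × 197.8 = 148 kN.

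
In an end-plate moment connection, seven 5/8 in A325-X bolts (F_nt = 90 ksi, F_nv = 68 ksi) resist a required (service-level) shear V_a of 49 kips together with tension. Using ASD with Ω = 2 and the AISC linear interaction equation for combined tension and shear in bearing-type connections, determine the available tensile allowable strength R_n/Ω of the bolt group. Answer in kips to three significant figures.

A_b = π·0.625²/4 = 0.3068 in²; f_rv = 49 / (7 × 0.3068) = 22.82 ksi.
F'_nt = 1.3 F_nt − (Ω F_nt / F_nv) f_rv = 1.3·90 − (2·90/68)·22.82 = 56.6 ksi, capped at F_nt → F'_nt = 56.6 ksi.
R_n = F'_nt · A_b · n = 56.6 × 0.3068 × 7 = 121.6 kips.
Allowable strength R_n/Ω = 121.6 / 2 = 60.8 kips.

60.8 kips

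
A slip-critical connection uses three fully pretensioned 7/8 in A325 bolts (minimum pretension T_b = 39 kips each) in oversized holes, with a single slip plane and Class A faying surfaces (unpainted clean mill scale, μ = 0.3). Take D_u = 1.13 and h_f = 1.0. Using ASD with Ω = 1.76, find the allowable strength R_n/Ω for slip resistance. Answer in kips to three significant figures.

22.5 kips

R_n = μ · D_u · h_f · T_b · n_s · n_b = 0.3 × 1.13 × 1.0 × 39 × 1 × 3 = 39.66 kips.
Allowable strength R_n/Ω = 39.66 / 1.76 = 22.5 kips.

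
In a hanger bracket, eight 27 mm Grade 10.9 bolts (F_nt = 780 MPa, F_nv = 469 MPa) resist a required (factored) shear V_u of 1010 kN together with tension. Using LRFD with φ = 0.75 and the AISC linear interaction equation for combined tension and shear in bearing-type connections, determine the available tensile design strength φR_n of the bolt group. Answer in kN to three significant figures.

A_b = π·27²/4 = 572.6 mm²; f_rv = 1010 × 1000 / (8 × 572.6) = 220.5 MPa.
F'_nt = 1.3 F_nt − (F_nt / φF_nv) f_rv = 1.3·780 − (780/(0.75·469))·220.5 = 525 MPa, capped at F_nt → F'_nt = 525 MPa.
R_n = F'_nt · A_b · n = 525 × 572.6 × 8 / 1000 = 2405 kN.
Design strength φR_n = 0.75 × 2405 = 1800 kN.

1800 kN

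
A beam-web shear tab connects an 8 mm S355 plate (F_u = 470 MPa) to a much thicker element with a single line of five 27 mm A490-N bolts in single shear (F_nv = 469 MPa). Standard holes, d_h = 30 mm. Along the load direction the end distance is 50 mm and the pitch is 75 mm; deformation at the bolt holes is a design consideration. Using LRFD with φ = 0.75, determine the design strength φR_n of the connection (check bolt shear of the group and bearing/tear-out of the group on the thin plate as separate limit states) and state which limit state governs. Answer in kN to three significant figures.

Bolt shear: A_b = π·27²/4 = 572.6 mm²; R_n = 469 × 572.6 × 5 × 1 / 1000 = 1343 kN → 0.75 × 1343 = 1010 kN.
Bearing (1.2 l_c t F_u ≤ 2.4 d t F_u): upper limit = 2.4·27·8·470 / 1000 = 243.6 kN.
  Edge l_c = 50 − 30/2 = 35 → r_n = 157.9 kN; interior l_c = 75 − 30 = 45 → r_n = 203 kN.
  R_n,bearing = 1·157.9 + 4·203 = 970.1 kN → 0.75 × 970.1 = 728 kN.
Bearing governs: 728 kN.

728 kN (bearing governs)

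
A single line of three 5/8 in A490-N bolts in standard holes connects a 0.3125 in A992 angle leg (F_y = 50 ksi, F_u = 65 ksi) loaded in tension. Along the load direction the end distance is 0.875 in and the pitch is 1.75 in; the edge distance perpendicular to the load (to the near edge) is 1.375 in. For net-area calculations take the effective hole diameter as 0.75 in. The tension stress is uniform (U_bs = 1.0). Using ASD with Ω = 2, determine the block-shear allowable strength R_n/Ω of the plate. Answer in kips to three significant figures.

25.4 kips

Shear plane L_v = 0.875 + 2·1.75 = 4.375 in; A_gv = 4.375 × 0.3125 = 1.367 in².
A_nv = (4.375 − 2.5·0.75) × 0.3125 = 0.7812 in².
A_nt = (1.375 − 0.5·0.75) × 0.3125 = 0.3125 in².
0.6 F_u A_nv = 30.47 kips; 0.6 F_y A_gv = 41.02 kips → shear rupture governs the shear term.
R_n = 30.47 + 1.0 × 65 × 0.3125 = 50.78 kips.
Allowable strength R_n/Ω = 50.78 / 2 = 25.4 kips.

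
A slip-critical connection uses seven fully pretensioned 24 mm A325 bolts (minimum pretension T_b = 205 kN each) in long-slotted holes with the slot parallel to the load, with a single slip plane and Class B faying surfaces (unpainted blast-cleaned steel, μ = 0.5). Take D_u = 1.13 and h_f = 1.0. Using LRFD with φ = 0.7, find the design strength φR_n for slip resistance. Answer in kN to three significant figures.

568 kN

R_n = μ · D_u · h_f · T_b · n_s · n_b = 0.5 × 1.13 × 1.0 × 205 × 1 × 7 = 810.8 kN.
Design strength φR_n = 0.7 × 810.8 = 568 kN.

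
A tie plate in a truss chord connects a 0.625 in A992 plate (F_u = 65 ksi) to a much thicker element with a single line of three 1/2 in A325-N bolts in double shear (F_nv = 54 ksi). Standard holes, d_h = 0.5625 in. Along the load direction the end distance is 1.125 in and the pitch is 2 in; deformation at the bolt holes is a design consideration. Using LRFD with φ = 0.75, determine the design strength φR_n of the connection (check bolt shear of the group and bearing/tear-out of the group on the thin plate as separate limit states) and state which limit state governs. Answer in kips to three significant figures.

47.7 kips (bolt shear governs)

Bolt shear: A_b = π·0.5²/4 = 0.1963 in²; R_n = 54 × 0.1963 × 3 × 2 = 63.62 kips → 0.75 × 63.62 = 47.7 kips.
Bearing (1.2 l_c t F_u ≤ 2.4 d t F_u): upper limit = 2.4·0.5·0.625·65 = 48.75 kips.
  Edge l_c = 1.125 − 0.5625/2 = 0.8438 → r_n = 41.13 kips; interior l_c = 2 − 0.5625 = 1.438 → r_n = 48.75 kips.
  R_n,bearing = 1·41.13 + 2·48.75 = 138.6 kips → 0.75 × 138.6 = 104 kips.
Bolt shear governs: 47.7 kips.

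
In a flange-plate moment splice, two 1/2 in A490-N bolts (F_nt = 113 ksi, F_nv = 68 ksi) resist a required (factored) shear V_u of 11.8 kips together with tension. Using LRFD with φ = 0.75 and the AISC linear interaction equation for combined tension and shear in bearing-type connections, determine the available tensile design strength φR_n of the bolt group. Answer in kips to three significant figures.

23.7 kips

A_b = π·0.5²/4 = 0.1963 in²; f_rv = 11.8 / (2 × 0.1963) = 30.05 ksi.
F'_nt = 1.3 F_nt − (F_nt / φF_nv) f_rv = 1.3·113 − (113/(0.75·68))·30.05 = 80.32 ksi, capped at F_nt → F'_nt = 80.32 ksi.
R_n = F'_nt · A_b · n = 80.32 × 0.1963 × 2 = 31.54 kips.
Design strength φR_n = 0.75 × 31.54 = 23.7 kips.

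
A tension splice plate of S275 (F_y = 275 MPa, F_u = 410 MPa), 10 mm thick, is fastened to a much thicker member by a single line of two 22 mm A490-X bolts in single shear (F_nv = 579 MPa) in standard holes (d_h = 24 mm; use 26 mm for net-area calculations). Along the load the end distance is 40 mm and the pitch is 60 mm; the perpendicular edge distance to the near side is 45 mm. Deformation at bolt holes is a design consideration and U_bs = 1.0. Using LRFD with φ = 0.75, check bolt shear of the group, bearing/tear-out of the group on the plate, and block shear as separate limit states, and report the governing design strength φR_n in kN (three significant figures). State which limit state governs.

Bolt shear: A_b = π·22²/4 = 380.1 mm²; R_n = 579 × 380.1 × 2 × 1 / 1000 = 440.2 kN → 0.75 × 440.2 = 330 kN.
Bearing: edge l_c = 28, r_n = 137.8 kN; interior l_c = 36, r_n = 177.1 kN; R_n = 137.8 + 1·177.1 = 314.9 kN → 236 kN.
Block shear: A_gv = 1000, A_nv = 610, A_nt = 320 mm²; R_n = min(0.6F_uA_nv, 0.6F_yA_gv) + U_bs·F_u·A_nt = 281.3 kN → 211 kN.
Block shear governs: 211 kN.

211 kN (block shear governs)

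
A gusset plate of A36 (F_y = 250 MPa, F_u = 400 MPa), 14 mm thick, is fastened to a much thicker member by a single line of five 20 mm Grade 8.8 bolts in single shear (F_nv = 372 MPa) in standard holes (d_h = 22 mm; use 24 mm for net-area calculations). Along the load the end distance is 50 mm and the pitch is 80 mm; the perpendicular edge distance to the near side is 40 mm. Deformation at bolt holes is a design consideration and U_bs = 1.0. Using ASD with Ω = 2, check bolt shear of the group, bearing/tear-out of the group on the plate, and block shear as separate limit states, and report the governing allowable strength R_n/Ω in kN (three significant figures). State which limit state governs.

292 kN (bolt shear governs)

Bolt shear: A_b = π·20²/4 = 314.2 mm²; R_n = 372 × 314.2 × 5 × 1 / 1000 = 584.3 kN → 584.3 / 2 = 292 kN.
Bearing: edge l_c = 39, r_n = 262.1 kN; interior l_c = 58, r_n = 268.8 kN; R_n = 262.1 + 4·268.8 = 1337 kN → 669 kN.
Block shear: A_gv = 5180, A_nv = 3668, A_nt = 392 mm²; R_n = min(0.6F_uA_nv, 0.6F_yA_gv) + U_bs·F_u·A_nt = 933.8 kN → 467 kN.
Bolt shear governs: 292 kN.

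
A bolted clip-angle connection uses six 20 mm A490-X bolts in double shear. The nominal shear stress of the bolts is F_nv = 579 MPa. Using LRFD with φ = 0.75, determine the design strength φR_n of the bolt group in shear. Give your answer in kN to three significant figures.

A_b = π × 20² / 4 = 314.2 mm².
R_n = F_nv · A_b · n · n_s = 579 × 314.2 × 6 × 2 / 1000 = 2183 kN.
Design strength φR_n = 0.75 × 2183 = 1640 kN.

1640 kN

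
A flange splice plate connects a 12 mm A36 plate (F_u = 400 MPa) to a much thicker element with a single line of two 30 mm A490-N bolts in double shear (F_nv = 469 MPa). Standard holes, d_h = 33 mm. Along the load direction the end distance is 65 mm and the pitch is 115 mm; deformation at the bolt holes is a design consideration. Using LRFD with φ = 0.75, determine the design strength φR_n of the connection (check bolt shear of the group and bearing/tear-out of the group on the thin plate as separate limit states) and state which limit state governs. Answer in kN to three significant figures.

Bolt shear: A_b = π·30²/4 = 706.9 mm²; R_n = 469 × 706.9 × 2 × 2 / 1000 = 1326 kN → 0.75 × 1326 = 995 kN.
Bearing (1.2 l_c t F_u ≤ 2.4 d t F_u): upper limit = 2.4·30·12·400 / 1000 = 345.6 kN.
  Edge l_c = 65 − 33/2 = 48.5 → r_n = 279.4 kN; interior l_c = 115 − 33 = 82 → r_n = 345.6 kN.
  R_n,bearing = 1·279.4 + 1·345.6 = 625 kN → 0.75 × 625 = 469 kN.
Bearing governs: 469 kN.

469 kN (bearing governs)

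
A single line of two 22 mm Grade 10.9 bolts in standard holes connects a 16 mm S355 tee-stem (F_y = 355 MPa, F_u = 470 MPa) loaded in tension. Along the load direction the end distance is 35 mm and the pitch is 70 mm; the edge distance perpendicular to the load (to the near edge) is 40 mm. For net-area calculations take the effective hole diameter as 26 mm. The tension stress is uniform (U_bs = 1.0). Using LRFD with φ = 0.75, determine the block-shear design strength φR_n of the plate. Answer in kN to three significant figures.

376 kN

Shear plane L_v = 35 + 1·70 = 105 mm; A_gv = 105 × 16 = 1680 mm².
A_nv = (105 − 1.5·26) × 16 = 1056 mm².
A_nt = (40 − 0.5·26) × 16 = 432 mm².
0.6 F_u A_nv = 297.8 kN; 0.6 F_y A_gv = 357.8 kN → shear rupture governs the shear term.
R_n = 297.8 + 1.0 × 470 × 432 / 1000 = 500.8 kN.
Design strength φR_n = 0.75 × 500.8 = 376 kN.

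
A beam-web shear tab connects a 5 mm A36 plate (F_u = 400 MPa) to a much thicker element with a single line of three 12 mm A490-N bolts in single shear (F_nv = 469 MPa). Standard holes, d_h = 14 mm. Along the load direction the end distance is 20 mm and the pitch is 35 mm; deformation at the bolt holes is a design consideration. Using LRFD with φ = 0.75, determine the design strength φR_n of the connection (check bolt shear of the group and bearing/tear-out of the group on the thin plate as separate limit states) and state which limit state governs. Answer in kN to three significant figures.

99 kN (bearing governs)

Bolt shear: A_b = π·12²/4 = 113.1 mm²; R_n = 469 × 113.1 × 3 × 1 / 1000 = 159.1 kN → 0.75 × 159.1 = 119 kN.
Bearing (1.2 l_c t F_u ≤ 2.4 d t F_u): upper limit = 2.4·12·5·400 / 1000 = 57.6 kN.
  Edge l_c = 20 − 14/2 = 13 → r_n = 31.2 kN; interior l_c = 35 − 14 = 21 → r_n = 50.4 kN.
  R_n,bearing = 1·31.2 + 2·50.4 = 132 kN → 0.75 × 132 = 99 kN.
Bearing governs: 99 kN.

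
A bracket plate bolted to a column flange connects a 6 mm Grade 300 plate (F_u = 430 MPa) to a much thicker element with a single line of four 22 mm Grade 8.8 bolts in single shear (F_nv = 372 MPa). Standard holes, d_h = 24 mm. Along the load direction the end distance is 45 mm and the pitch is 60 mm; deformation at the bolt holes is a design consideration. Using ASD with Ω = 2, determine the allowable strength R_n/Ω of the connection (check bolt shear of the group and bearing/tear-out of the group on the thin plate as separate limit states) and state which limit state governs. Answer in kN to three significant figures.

218 kN (bearing governs)

Bolt shear: A_b = π·22²/4 = 380.1 mm²; R_n = 372 × 380.1 × 4 × 1 / 1000 = 565.6 kN → 565.6 / 2 = 283 kN.
Bearing (1.2 l_c t F_u ≤ 2.4 d t F_u): upper limit = 2.4·22·6·430 / 1000 = 136.2 kN.
  Edge l_c = 45 − 24/2 = 33 → r_n = 102.2 kN; interior l_c = 60 − 24 = 36 → r_n = 111.5 kN.
  R_n,bearing = 1·102.2 + 3·111.5 = 436.5 kN → 436.5 / 2 = 218 kN.
Bearing governs: 218 kN.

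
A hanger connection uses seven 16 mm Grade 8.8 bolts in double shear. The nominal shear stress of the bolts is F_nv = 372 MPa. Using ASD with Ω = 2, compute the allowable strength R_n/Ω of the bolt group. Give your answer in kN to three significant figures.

524 kN

A_b = π × 16² / 4 = 201.1 mm².
R_n = F_nv · A_b · n · n_s = 372 × 201.1 × 7 × 2 / 1000 = 1047 kN.
Allowable strength R_n/Ω = 1047 / 2 = 524 kN.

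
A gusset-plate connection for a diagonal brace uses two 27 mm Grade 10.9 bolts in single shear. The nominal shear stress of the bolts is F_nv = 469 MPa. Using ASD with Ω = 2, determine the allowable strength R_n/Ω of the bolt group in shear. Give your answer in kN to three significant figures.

A_b = π × 27² / 4 = 572.6 mm².
R_n = F_nv · A_b · n · n_s = 469 × 572.6 × 2 × 1 / 1000 = 537.1 kN.
Allowable strength R_n/Ω = 537.1 / 2 = 269 kN.

269 kN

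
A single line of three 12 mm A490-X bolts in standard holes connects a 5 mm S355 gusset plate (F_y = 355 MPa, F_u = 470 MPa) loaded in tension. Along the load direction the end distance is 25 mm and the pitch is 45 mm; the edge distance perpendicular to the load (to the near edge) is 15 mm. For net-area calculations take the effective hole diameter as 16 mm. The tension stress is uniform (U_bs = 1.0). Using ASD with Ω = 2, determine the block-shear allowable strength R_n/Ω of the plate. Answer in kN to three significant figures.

Shear plane L_v = 25 + 2·45 = 115 mm; A_gv = 115 × 5 = 575 mm².
A_nv = (115 − 2.5·16) × 5 = 375 mm².
A_nt = (15 − 0.5·16) × 5 = 35 mm².
0.6 F_u A_nv = 105.8 kN; 0.6 F_y A_gv = 122.5 kN → shear rupture governs the shear term.
R_n = 105.8 + 1.0 × 470 × 35 / 1000 = 122.2 kN.
Allowable strength R_n/Ω = 122.2 / 2 = 61.1 kN.

61.1 kN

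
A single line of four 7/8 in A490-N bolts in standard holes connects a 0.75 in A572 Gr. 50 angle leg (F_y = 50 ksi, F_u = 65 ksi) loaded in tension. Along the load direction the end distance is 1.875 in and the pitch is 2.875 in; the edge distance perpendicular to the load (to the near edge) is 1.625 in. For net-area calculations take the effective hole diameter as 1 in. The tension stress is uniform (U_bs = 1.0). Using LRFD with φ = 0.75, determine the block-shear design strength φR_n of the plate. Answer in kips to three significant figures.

195 kips

Shear plane L_v = 1.875 + 3·2.875 = 10.5 in; A_gv = 10.5 × 0.75 = 7.875 in².
A_nv = (10.5 − 3.5·1) × 0.75 = 5.25 in².
A_nt = (1.625 − 0.5·1) × 0.75 = 0.8438 in².
0.6 F_u A_nv = 204.8 kips; 0.6 F_y A_gv = 236.2 kips → shear rupture governs the shear term.
R_n = 204.8 + 1.0 × 65 × 0.8438 = 259.6 kips.
Design strength φR_n = 0.75 × 259.6 = 195 kips.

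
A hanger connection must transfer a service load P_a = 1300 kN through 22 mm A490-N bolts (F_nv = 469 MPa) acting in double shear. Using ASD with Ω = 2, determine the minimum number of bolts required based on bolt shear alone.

8 bolts

A_b = π·22²/4 = 380.1 mm².
Per-bolt allowable strength R_n/Ω = 469 × 380.1 × 2 / 1000 / 2 = 178.3 kN.
n ≥ 1300 / 178.3 = 7.292 → use 8 bolts.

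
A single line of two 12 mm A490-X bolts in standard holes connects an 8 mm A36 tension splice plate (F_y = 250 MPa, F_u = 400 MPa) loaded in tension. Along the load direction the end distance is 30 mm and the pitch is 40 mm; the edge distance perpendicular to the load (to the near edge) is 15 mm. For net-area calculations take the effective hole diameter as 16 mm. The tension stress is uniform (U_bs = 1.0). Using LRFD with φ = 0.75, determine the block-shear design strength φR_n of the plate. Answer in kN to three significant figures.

79.8 kN

Shear plane L_v = 30 + 1·40 = 70 mm; A_gv = 70 × 8 = 560 mm².
A_nv = (70 − 1.5·16) × 8 = 368 mm².
A_nt = (15 − 0.5·16) × 8 = 56 mm².
0.6 F_u A_nv = 88.32 kN; 0.6 F_y A_gv = 84 kN → shear yielding governs the shear term.
R_n = 84 + 1.0 × 400 × 56 / 1000 = 106.4 kN.
Design strength φR_n = 0.75 × 106.4 = 79.8 kN.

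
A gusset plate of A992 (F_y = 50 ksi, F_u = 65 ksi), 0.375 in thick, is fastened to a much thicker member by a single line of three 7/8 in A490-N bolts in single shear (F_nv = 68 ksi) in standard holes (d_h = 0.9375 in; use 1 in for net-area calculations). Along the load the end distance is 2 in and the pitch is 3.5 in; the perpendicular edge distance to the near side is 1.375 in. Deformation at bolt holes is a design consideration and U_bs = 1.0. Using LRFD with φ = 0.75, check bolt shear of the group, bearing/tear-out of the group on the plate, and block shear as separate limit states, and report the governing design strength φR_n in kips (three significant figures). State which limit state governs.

Bolt shear: A_b = π·0.875²/4 = 0.6013 in²; R_n = 68 × 0.6013 × 3 × 1 = 122.7 kips → 0.75 × 122.7 = 92 kips.
Bearing: edge l_c = 1.531, r_n = 44.79 kips; interior l_c = 2.562, r_n = 51.19 kips; R_n = 44.79 + 2·51.19 = 147.2 kips → 110 kips.
Block shear: A_gv = 3.375, A_nv = 2.438, A_nt = 0.3281 in²; R_n = min(0.6F_uA_nv, 0.6F_yA_gv) + U_bs·F_u·A_nt = 116.4 kips → 87.3 kips.
Block shear governs: 87.3 kips.

87.3 kips (block shear governs)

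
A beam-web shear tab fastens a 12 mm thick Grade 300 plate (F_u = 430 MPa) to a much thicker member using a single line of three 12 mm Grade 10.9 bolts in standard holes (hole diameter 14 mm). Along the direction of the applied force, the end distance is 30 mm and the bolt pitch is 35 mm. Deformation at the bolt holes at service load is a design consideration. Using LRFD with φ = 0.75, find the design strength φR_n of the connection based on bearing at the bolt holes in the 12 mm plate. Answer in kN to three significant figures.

302 kN

Per bolt r_n = 1.2 l_c t F_u ≤ 2.4 d t F_u; upper limit = 2.4 × 12 × 12 × 430 / 1000 = 148.6 kN.
Edge bolt: l_c = 30 − 14/2 = 23 mm → 1.2 × 23 × 12 × 430 / 1000 = 142.4 → r_n = 142.4 kN.
Interior bolts: l_c = 35 − 14 = 21 mm → 1.2 × 21 × 12 × 430 / 1000 = 130 → r_n = 130 kN.
R_n = 1 × 142.4 + 2 × 130 = 402.5 kN.
Design strength φR_n = 0.75 × 402.5 = 302 kN.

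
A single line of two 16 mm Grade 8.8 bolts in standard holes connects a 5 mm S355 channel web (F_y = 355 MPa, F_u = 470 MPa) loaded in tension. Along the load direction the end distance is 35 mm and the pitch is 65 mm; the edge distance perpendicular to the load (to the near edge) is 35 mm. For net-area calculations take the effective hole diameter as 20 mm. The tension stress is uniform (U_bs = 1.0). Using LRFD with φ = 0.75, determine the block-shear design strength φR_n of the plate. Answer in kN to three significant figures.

Shear plane L_v = 35 + 1·65 = 100 mm; A_gv = 100 × 5 = 500 mm².
A_nv = (100 − 1.5·20) × 5 = 350 mm².
A_nt = (35 − 0.5·20) × 5 = 125 mm².
0.6 F_u A_nv = 98.7 kN; 0.6 F_y A_gv = 106.5 kN → shear rupture governs the shear term.
R_n = 98.7 + 1.0 × 470 × 125 / 1000 = 157.4 kN.
Design strength φR_n = 0.75 × 157.4 = 118 kN.

118 kN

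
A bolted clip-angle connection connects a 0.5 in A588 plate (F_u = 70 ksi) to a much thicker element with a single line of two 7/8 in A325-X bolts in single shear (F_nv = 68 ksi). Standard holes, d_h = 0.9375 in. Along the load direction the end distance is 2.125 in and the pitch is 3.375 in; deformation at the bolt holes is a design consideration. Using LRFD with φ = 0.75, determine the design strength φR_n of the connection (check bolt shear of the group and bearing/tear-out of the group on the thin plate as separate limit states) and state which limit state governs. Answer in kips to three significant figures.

61.3 kips (bolt shear governs)

Bolt shear: A_b = π·0.875²/4 = 0.6013 in²; R_n = 68 × 0.6013 × 2 × 1 = 81.78 kips → 0.75 × 81.78 = 61.3 kips.
Bearing (1.2 l_c t F_u ≤ 2.4 d t F_u): upper limit = 2.4·0.875·0.5·70 = 73.5 kips.
  Edge l_c = 2.125 − 0.9375/2 = 1.656 → r_n = 69.56 kips; interior l_c = 3.375 − 0.9375 = 2.438 → r_n = 73.5 kips.
  R_n,bearing = 1·69.56 + 1·73.5 = 143.1 kips → 0.75 × 143.1 = 107 kips.
Bolt shear governs: 61.3 kips.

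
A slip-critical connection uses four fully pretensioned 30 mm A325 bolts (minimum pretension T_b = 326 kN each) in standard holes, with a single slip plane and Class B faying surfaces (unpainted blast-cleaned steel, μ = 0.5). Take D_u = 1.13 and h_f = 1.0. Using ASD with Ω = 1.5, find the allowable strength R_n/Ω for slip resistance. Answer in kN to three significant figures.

R_n = μ · D_u · h_f · T_b · n_s · n_b = 0.5 × 1.13 × 1.0 × 326 × 1 × 4 = 736.8 kN.
Allowable strength R_n/Ω = 736.8 / 1.5 = 491 kN.

491 kN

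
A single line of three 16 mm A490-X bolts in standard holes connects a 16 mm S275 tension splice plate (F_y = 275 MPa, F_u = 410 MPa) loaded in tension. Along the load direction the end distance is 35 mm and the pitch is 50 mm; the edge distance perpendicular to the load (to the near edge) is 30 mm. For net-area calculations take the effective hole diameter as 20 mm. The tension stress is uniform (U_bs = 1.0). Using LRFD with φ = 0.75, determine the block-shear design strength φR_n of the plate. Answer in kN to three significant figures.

Shear plane L_v = 35 + 2·50 = 135 mm; A_gv = 135 × 16 = 2160 mm².
A_nv = (135 − 2.5·20) × 16 = 1360 mm².
A_nt = (30 − 0.5·20) × 16 = 320 mm².
0.6 F_u A_nv = 334.6 kN; 0.6 F_y A_gv = 356.4 kN → shear rupture governs the shear term.
R_n = 334.6 + 1.0 × 410 × 320 / 1000 = 465.8 kN.
Design strength φR_n = 0.75 × 465.8 = 349 kN.

349 kN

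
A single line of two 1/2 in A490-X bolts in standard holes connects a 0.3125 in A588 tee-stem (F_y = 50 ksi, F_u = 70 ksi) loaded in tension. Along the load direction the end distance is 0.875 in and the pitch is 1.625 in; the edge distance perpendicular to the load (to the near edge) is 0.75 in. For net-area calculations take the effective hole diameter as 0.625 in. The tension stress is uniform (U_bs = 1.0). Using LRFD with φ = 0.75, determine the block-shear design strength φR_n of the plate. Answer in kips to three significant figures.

Shear plane L_v = 0.875 + 1·1.625 = 2.5 in; A_gv = 2.5 × 0.3125 = 0.7812 in².
A_nv = (2.5 − 1.5·0.625) × 0.3125 = 0.4883 in².
A_nt = (0.75 − 0.5·0.625) × 0.3125 = 0.1367 in².
0.6 F_u A_nv = 20.51 kips; 0.6 F_y A_gv = 23.44 kips → shear rupture governs the shear term.
R_n = 20.51 + 1.0 × 70 × 0.1367 = 30.08 kips.
Design strength φR_n = 0.75 × 30.08 = 22.6 kips.

22.6 kips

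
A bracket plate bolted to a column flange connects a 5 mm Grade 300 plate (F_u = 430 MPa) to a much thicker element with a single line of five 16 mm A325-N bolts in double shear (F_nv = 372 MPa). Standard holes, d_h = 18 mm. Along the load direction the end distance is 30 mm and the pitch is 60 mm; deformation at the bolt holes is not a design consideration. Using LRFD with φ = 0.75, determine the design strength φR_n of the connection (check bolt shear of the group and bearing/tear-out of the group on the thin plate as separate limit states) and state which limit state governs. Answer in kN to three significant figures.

Bolt shear: A_b = π·16²/4 = 201.1 mm²; R_n = 372 × 201.1 × 5 × 2 / 1000 = 748 kN → 0.75 × 748 = 561 kN.
Bearing (1.5 l_c t F_u ≤ 3.0 d t F_u): upper limit = 3.0·16·5·430 / 1000 = 103.2 kN.
  Edge l_c = 30 − 18/2 = 21 → r_n = 67.72 kN; interior l_c = 60 − 18 = 42 → r_n = 103.2 kN.
  R_n,bearing = 1·67.72 + 4·103.2 = 480.5 kN → 0.75 × 480.5 = 360 kN.
Bearing governs: 360 kN.

360 kN (bearing governs)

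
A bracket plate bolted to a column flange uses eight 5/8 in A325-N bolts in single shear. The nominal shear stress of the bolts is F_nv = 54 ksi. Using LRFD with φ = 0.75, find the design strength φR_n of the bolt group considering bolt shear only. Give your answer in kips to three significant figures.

A_b = π × 0.625² / 4 = 0.3068 in².
R_n = F_nv · A_b · n · n_s = 54 × 0.3068 × 8 × 1 = 132.5 kips.
Design strength φR_n = 0.75 × 132.5 = 99.4 kips.

99.4 kips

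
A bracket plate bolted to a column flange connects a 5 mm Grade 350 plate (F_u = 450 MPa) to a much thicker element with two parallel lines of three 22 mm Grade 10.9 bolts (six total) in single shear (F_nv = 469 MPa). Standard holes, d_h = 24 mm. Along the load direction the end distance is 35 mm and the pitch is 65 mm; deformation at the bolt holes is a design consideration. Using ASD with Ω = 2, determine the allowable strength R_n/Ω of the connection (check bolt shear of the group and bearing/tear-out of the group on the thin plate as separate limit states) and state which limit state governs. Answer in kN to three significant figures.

Bolt shear: A_b = π·22²/4 = 380.1 mm²; R_n = 469 × 380.1 × 6 × 1 / 1000 = 1070 kN → 1070 / 2 = 535 kN.
Bearing (1.2 l_c t F_u ≤ 2.4 d t F_u): upper limit = 2.4·22·5·450 / 1000 = 118.8 kN.
  Edge l_c = 35 − 24/2 = 23 → r_n = 62.1 kN; interior l_c = 65 − 24 = 41 → r_n = 110.7 kN.
  R_n,bearing = 2·62.1 + 4·110.7 = 567 kN → 567 / 2 = 284 kN.
Bearing governs: 284 kN.

284 kN (bearing governs)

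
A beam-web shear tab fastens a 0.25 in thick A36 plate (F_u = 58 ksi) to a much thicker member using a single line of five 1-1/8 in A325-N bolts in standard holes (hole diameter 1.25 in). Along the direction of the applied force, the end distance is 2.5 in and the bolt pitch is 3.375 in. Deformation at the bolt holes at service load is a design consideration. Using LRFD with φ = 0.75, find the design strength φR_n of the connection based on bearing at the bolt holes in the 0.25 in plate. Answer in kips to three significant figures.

Per bolt r_n = 1.2 l_c t F_u ≤ 2.4 d t F_u; upper limit = 2.4 × 1.125 × 0.25 × 58 = 39.15 kips.
Edge bolt: l_c = 2.5 − 1.25/2 = 1.875 in → 1.2 × 1.875 × 0.25 × 58 = 32.62 → r_n = 32.62 kips.
Interior bolts: l_c = 3.375 − 1.25 = 2.125 in → 1.2 × 2.125 × 0.25 × 58 = 36.97 → r_n = 36.97 kips.
R_n = 1 × 32.62 + 4 × 36.97 = 180.5 kips.
Design strength φR_n = 0.75 × 180.5 = 135 kips.

135 kips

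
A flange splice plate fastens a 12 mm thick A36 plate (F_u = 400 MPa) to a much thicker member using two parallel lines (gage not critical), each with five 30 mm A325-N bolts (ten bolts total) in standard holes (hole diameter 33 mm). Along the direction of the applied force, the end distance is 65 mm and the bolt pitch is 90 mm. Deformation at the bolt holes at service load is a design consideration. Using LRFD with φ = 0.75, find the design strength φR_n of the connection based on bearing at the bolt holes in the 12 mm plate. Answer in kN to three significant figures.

2390 kN

Per bolt r_n = 1.2 l_c t F_u ≤ 2.4 d t F_u; upper limit = 2.4 × 30 × 12 × 400 / 1000 = 345.6 kN.
Edge bolt: l_c = 65 − 33/2 = 48.5 mm → 1.2 × 48.5 × 12 × 400 / 1000 = 279.4 → r_n = 279.4 kN.
Interior bolts: l_c = 90 − 33 = 57 mm → 1.2 × 57 × 12 × 400 / 1000 = 328.3 → r_n = 328.3 kN.
R_n = 2 × 279.4 + 8 × 328.3 = 3185 kN.
Design strength φR_n = 0.75 × 3185 = 2390 kN.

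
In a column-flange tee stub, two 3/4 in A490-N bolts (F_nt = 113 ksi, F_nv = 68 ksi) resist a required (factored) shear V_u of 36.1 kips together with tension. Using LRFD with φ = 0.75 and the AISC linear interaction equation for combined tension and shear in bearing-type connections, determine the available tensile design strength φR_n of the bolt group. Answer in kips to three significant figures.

37.4 kips

A_b = π·0.75²/4 = 0.4418 in²; f_rv = 36.1 / (2 × 0.4418) = 40.86 ksi.
F'_nt = 1.3 F_nt − (F_nt / φF_nv) f_rv = 1.3·113 − (113/(0.75·68))·40.86 = 56.37 ksi, capped at F_nt → F'_nt = 56.37 ksi.
R_n = F'_nt · A_b · n = 56.37 × 0.4418 × 2 = 49.81 kips.
Design strength φR_n = 0.75 × 49.81 = 37.4 kips.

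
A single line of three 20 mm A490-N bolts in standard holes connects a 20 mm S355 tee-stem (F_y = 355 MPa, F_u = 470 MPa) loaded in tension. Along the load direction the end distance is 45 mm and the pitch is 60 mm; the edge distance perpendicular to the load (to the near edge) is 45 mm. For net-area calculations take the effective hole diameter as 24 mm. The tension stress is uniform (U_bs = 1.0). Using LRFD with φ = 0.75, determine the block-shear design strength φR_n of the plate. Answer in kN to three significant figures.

Shear plane L_v = 45 + 2·60 = 165 mm; A_gv = 165 × 20 = 3300 mm².
A_nv = (165 − 2.5·24) × 20 = 2100 mm².
A_nt = (45 − 0.5·24) × 20 = 660 mm².
0.6 F_u A_nv = 592.2 kN; 0.6 F_y A_gv = 702.9 kN → shear rupture governs the shear term.
R_n = 592.2 + 1.0 × 470 × 660 / 1000 = 902.4 kN.
Design strength φR_n = 0.75 × 902.4 = 677 kN.

677 kN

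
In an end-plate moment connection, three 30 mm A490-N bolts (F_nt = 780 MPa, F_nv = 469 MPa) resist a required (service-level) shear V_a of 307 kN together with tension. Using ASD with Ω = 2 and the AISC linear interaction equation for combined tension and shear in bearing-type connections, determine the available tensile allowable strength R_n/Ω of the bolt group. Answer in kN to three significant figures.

A_b = π·30²/4 = 706.9 mm²; f_rv = 307 × 1000 / (3 × 706.9) = 144.8 MPa.
F'_nt = 1.3 F_nt − (Ω F_nt / F_nv) f_rv = 1.3·780 − (2·780/469)·144.8 = 532.5 MPa, capped at F_nt → F'_nt = 532.5 MPa.
R_n = F'_nt · A_b · n = 532.5 × 706.9 × 3 / 1000 = 1129 kN.
Allowable strength R_n/Ω = 1129 / 2 = 565 kN.

565 kN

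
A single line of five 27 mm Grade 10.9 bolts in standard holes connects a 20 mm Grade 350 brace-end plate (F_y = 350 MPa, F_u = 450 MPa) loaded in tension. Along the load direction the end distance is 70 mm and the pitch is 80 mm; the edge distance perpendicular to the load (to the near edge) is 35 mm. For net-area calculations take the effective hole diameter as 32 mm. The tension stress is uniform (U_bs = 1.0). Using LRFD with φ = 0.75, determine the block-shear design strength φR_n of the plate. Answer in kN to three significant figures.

1120 kN

Shear plane L_v = 70 + 4·80 = 390 mm; A_gv = 390 × 20 = 7800 mm².
A_nv = (390 − 4.5·32) × 20 = 4920 mm².
A_nt = (35 − 0.5·32) × 20 = 380 mm².
0.6 F_u A_nv = 1328 kN; 0.6 F_y A_gv = 1638 kN → shear rupture governs the shear term.
R_n = 1328 + 1.0 × 450 × 380 / 1000 = 1499 kN.
Design strength φR_n = 0.75 × 1499 = 1120 kN.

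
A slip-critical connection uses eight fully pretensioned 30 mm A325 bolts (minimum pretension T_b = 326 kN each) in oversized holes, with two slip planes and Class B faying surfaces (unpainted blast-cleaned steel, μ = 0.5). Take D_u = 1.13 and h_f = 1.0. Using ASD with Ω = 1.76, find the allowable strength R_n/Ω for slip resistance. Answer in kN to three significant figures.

R_n = μ · D_u · h_f · T_b · n_s · n_b = 0.5 × 1.13 × 1.0 × 326 × 2 × 8 = 2947 kN.
Allowable strength R_n/Ω = 2947 / 1.76 = 1670 kN.

1670 kN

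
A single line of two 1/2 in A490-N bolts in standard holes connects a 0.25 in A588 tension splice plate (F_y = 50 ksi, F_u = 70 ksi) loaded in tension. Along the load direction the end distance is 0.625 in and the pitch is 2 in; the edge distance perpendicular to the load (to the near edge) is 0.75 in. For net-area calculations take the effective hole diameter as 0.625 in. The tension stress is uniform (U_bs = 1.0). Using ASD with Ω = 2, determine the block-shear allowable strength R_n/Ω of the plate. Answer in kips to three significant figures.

Shear plane L_v = 0.625 + 1·2 = 2.625 in; A_gv = 2.625 × 0.25 = 0.6562 in².
A_nv = (2.625 − 1.5·0.625) × 0.25 = 0.4219 in².
A_nt = (0.75 − 0.5·0.625) × 0.25 = 0.1094 in².
0.6 F_u A_nv = 17.72 kips; 0.6 F_y A_gv = 19.69 kips → shear rupture governs the shear term.
R_n = 17.72 + 1.0 × 70 × 0.1094 = 25.38 kips.
Allowable strength R_n/Ω = 25.38 / 2 = 12.7 kips.

12.7 kips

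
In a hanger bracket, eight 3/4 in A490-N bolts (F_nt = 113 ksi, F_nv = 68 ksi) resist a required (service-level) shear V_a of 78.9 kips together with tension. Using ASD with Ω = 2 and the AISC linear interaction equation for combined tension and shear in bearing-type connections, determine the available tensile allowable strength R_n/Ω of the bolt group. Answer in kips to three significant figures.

128 kips

A_b = π·0.75²/4 = 0.4418 in²; f_rv = 78.9 / (8 × 0.4418) = 22.32 ksi.
F'_nt = 1.3 F_nt − (Ω F_nt / F_nv) f_rv = 1.3·113 − (2·113/68)·22.32 = 72.71 ksi, capped at F_nt → F'_nt = 72.71 ksi.
R_n = F'_nt · A_b · n = 72.71 × 0.4418 × 8 = 257 kips.
Allowable strength R_n/Ω = 257 / 2 = 128 kips.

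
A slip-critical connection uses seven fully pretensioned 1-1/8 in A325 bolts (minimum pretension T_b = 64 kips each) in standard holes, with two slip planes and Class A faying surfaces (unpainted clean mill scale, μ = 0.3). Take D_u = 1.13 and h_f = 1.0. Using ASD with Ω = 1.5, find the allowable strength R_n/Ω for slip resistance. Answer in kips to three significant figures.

R_n = μ · D_u · h_f · T_b · n_s · n_b = 0.3 × 1.13 × 1.0 × 64 × 2 × 7 = 303.7 kips.
Allowable strength R_n/Ω = 303.7 / 1.5 = 202 kips.

202 kips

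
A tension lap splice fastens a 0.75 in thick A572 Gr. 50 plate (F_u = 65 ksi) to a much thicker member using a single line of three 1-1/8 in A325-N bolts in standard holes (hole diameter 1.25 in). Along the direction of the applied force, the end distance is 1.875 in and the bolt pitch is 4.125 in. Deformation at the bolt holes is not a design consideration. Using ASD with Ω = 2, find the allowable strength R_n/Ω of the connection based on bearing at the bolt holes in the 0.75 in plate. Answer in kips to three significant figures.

210 kips

Per bolt r_n = 1.5 l_c t F_u ≤ 3.0 d t F_u; upper limit = 3.0 × 1.125 × 0.75 × 65 = 164.5 kips.
Edge bolt: l_c = 1.875 − 1.25/2 = 1.25 in → 1.5 × 1.25 × 0.75 × 65 = 91.41 → r_n = 91.41 kips.
Interior bolts: l_c = 4.125 − 1.25 = 2.875 in → 1.5 × 2.875 × 0.75 × 65 = 210.2 → r_n = 164.5 kips.
R_n = 1 × 91.41 + 2 × 164.5 = 420.5 kips.
Allowable strength R_n/Ω = 420.5 / 2 = 210 kips.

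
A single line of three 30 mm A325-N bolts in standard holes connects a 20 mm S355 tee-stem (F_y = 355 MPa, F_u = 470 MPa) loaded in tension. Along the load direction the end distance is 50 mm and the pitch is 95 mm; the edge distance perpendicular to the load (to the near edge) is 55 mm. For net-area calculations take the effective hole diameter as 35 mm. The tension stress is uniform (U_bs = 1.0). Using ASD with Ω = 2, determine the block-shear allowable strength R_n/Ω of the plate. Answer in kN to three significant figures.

606 kN

Shear plane L_v = 50 + 2·95 = 240 mm; A_gv = 240 × 20 = 4800 mm².
A_nv = (240 − 2.5·35) × 20 = 3050 mm².
A_nt = (55 − 0.5·35) × 20 = 750 mm².
0.6 F_u A_nv = 860.1 kN; 0.6 F_y A_gv = 1022 kN → shear rupture governs the shear term.
R_n = 860.1 + 1.0 × 470 × 750 / 1000 = 1213 kN.
Allowable strength R_n/Ω = 1213 / 2 = 606 kN.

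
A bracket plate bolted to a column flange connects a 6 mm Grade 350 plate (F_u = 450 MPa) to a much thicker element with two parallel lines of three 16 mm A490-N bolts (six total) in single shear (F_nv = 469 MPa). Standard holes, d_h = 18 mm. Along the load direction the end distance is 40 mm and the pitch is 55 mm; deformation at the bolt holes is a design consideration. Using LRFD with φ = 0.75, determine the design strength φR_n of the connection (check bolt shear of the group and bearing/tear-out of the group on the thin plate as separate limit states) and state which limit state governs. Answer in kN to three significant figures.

Bolt shear: A_b = π·16²/4 = 201.1 mm²; R_n = 469 × 201.1 × 6 × 1 / 1000 = 565.8 kN → 0.75 × 565.8 = 424 kN.
Bearing (1.2 l_c t F_u ≤ 2.4 d t F_u): upper limit = 2.4·16·6·450 / 1000 = 103.7 kN.
  Edge l_c = 40 − 18/2 = 31 → r_n = 100.4 kN; interior l_c = 55 − 18 = 37 → r_n = 103.7 kN.
  R_n,bearing = 2·100.4 + 4·103.7 = 615.6 kN → 0.75 × 615.6 = 462 kN.
Bolt shear governs: 424 kN.

424 kN (bolt shear governs)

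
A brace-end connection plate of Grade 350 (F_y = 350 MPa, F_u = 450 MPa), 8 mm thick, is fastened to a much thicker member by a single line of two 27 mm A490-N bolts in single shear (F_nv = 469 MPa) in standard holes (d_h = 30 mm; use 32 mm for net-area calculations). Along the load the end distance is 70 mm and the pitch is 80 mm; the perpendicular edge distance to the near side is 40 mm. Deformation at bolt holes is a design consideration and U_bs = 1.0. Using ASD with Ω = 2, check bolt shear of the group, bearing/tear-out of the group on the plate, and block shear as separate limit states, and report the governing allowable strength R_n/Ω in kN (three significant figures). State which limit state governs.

Bolt shear: A_b = π·27²/4 = 572.6 mm²; R_n = 469 × 572.6 × 2 × 1 / 1000 = 537.1 kN → 537.1 / 2 = 269 kN.
Bearing: edge l_c = 55, r_n = 233.3 kN; interior l_c = 50, r_n = 216 kN; R_n = 233.3 + 1·216 = 449.3 kN → 225 kN.
Block shear: A_gv = 1200, A_nv = 816, A_nt = 192 mm²; R_n = min(0.6F_uA_nv, 0.6F_yA_gv) + U_bs·F_u·A_nt = 306.7 kN → 153 kN.
Block shear governs: 153 kN.

153 kN (block shear governs)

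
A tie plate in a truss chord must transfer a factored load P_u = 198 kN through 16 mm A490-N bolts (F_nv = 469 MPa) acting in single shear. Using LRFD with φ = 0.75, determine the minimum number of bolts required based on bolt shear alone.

A_b = π·16²/4 = 201.1 mm².
Per-bolt design strength φR_n = 0.75 × 469 × 201.1 × 1 / 1000 = 70.72 kN.
n ≥ 198 / 70.72 = 2.8 → use 3 bolts.

3 bolts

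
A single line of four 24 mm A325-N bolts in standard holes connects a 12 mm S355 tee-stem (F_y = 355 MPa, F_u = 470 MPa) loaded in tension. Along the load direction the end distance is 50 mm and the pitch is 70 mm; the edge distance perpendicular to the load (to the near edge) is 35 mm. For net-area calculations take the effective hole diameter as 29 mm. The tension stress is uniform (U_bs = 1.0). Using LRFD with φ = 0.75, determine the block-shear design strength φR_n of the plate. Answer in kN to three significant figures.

489 kN

Shear plane L_v = 50 + 3·70 = 260 mm; A_gv = 260 × 12 = 3120 mm².
A_nv = (260 − 3.5·29) × 12 = 1902 mm².
A_nt = (35 − 0.5·29) × 12 = 246 mm².
0.6 F_u A_nv = 536.4 kN; 0.6 F_y A_gv = 664.6 kN → shear rupture governs the shear term.
R_n = 536.4 + 1.0 × 470 × 246 / 1000 = 652 kN.
Design strength φR_n = 0.75 × 652 = 489 kN.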